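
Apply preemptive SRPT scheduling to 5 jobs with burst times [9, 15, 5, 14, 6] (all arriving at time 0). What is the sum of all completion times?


Since all jobs arrive at t=0, SRPT equals SPT ordering.
SPT order: [5, 6, 9, 14, 15]
Completion times:
  Job 1: p=5, C=5
  Job 2: p=6, C=11
  Job 3: p=9, C=20
  Job 4: p=14, C=34
  Job 5: p=15, C=49
Total completion time = 5 + 11 + 20 + 34 + 49 = 119

119


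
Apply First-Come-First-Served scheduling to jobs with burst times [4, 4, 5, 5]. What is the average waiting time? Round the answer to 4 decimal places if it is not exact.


FCFS order (as given): [4, 4, 5, 5]
Waiting times:
  Job 1: wait = 0
  Job 2: wait = 4
  Job 3: wait = 8
  Job 4: wait = 13
Sum of waiting times = 25
Average waiting time = 25/4 = 6.25

6.25


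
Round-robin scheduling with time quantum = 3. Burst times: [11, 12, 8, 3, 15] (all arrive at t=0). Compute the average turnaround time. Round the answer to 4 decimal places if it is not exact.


Time quantum = 3
Execution trace:
  J1 runs 3 units, time = 3
  J2 runs 3 units, time = 6
  J3 runs 3 units, time = 9
  J4 runs 3 units, time = 12
  J5 runs 3 units, time = 15
  J1 runs 3 units, time = 18
  J2 runs 3 units, time = 21
  J3 runs 3 units, time = 24
  J5 runs 3 units, time = 27
  J1 runs 3 units, time = 30
  J2 runs 3 units, time = 33
  J3 runs 2 units, time = 35
  J5 runs 3 units, time = 38
  J1 runs 2 units, time = 40
  J2 runs 3 units, time = 43
  J5 runs 3 units, time = 46
  J5 runs 3 units, time = 49
Finish times: [40, 43, 35, 12, 49]
Average turnaround = 179/5 = 35.8

35.8


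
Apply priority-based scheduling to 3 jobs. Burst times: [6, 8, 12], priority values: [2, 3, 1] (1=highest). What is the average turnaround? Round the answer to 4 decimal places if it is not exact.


Sort by priority (ascending = highest first):
Order: [(1, 12), (2, 6), (3, 8)]
Completion times:
  Priority 1, burst=12, C=12
  Priority 2, burst=6, C=18
  Priority 3, burst=8, C=26
Average turnaround = 56/3 = 18.6667

18.6667


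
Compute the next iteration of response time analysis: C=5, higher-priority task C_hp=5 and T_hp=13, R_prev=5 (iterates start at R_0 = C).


R_next = C + ceil(R_prev / T_hp) * C_hp
ceil(5 / 13) = ceil(0.3846) = 1
Interference = 1 * 5 = 5
R_next = 5 + 5 = 10

10


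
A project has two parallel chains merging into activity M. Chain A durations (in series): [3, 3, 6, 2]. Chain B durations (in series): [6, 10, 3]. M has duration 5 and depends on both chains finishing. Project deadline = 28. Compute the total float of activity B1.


Forward pass: ES(B1) = sum of predecessors on chain B = 0
EF = ES + duration = 0 + 6 = 6
Backward pass: LF(M) = deadline = 28; LS(M) = 28 - 5 = 23
LF(B1) = LS(M) - sum(successors on chain B) = 23 - 13 = 10
LS = LF - duration = 10 - 6 = 4
Total float = LS - ES = 4 - 0 = 4

4


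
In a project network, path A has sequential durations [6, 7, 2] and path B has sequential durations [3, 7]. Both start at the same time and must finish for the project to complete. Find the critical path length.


Path A total = 6 + 7 + 2 = 15
Path B total = 3 + 7 = 10
Critical path = longest path = max(15, 10) = 15

15


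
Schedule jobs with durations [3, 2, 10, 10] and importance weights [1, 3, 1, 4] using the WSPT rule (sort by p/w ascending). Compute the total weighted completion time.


Compute p/w ratios and sort ascending (WSPT): [(2, 3), (10, 4), (3, 1), (10, 1)]
Compute weighted completion times:
  Job (p=2,w=3): C=2, w*C=3*2=6
  Job (p=10,w=4): C=12, w*C=4*12=48
  Job (p=3,w=1): C=15, w*C=1*15=15
  Job (p=10,w=1): C=25, w*C=1*25=25
Total weighted completion time = 94

94


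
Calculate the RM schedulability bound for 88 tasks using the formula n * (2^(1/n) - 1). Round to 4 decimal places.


Compute 2^(1/88) = 1.0079077751
Subtract 1: 1.0079077751 - 1 = 0.0079077751
Multiply by n: 88 * 0.0079077751 = 0.6958842088
Round to 4 dp: 0.6959

0.6959


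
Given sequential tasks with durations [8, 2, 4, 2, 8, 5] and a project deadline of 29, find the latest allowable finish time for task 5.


LF(activity 5) = deadline - sum of successor durations
Successors: activities 6 through 6 with durations [5]
Sum of successor durations = 5
LF = 29 - 5 = 24

24


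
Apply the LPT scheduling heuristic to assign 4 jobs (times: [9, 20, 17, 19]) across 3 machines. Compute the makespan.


Sort jobs in decreasing order (LPT): [20, 19, 17, 9]
Assign each job to the least loaded machine:
  Machine 1: jobs [20], load = 20
  Machine 2: jobs [19], load = 19
  Machine 3: jobs [17, 9], load = 26
Makespan = max load = 26

26


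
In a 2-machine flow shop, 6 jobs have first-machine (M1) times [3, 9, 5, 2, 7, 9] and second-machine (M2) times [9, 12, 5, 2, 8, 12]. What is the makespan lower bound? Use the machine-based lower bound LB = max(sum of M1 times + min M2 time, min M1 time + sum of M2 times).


LB1 = sum(M1 times) + min(M2 times) = 35 + 2 = 37
LB2 = min(M1 times) + sum(M2 times) = 2 + 48 = 50
Lower bound = max(LB1, LB2) = max(37, 50) = 50

50


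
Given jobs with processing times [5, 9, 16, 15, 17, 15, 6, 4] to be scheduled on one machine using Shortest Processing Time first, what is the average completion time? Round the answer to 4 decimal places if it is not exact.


Sort jobs by processing time (SPT order): [4, 5, 6, 9, 15, 15, 16, 17]
Compute completion times sequentially:
  Job 1: processing = 4, completes at 4
  Job 2: processing = 5, completes at 9
  Job 3: processing = 6, completes at 15
  Job 4: processing = 9, completes at 24
  Job 5: processing = 15, completes at 39
  Job 6: processing = 15, completes at 54
  Job 7: processing = 16, completes at 70
  Job 8: processing = 17, completes at 87
Sum of completion times = 302
Average completion time = 302/8 = 37.75

37.75


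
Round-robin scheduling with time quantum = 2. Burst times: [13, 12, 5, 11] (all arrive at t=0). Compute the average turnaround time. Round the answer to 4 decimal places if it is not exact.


Time quantum = 2
Execution trace:
  J1 runs 2 units, time = 2
  J2 runs 2 units, time = 4
  J3 runs 2 units, time = 6
  J4 runs 2 units, time = 8
  J1 runs 2 units, time = 10
  J2 runs 2 units, time = 12
  J3 runs 2 units, time = 14
  J4 runs 2 units, time = 16
  J1 runs 2 units, time = 18
  J2 runs 2 units, time = 20
  J3 runs 1 units, time = 21
  J4 runs 2 units, time = 23
  J1 runs 2 units, time = 25
  J2 runs 2 units, time = 27
  J4 runs 2 units, time = 29
  J1 runs 2 units, time = 31
  J2 runs 2 units, time = 33
  J4 runs 2 units, time = 35
  J1 runs 2 units, time = 37
  J2 runs 2 units, time = 39
  J4 runs 1 units, time = 40
  J1 runs 1 units, time = 41
Finish times: [41, 39, 21, 40]
Average turnaround = 141/4 = 35.25

35.25


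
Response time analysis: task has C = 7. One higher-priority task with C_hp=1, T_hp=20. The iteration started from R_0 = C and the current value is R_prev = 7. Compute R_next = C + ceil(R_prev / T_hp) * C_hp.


R_next = C + ceil(R_prev / T_hp) * C_hp
ceil(7 / 20) = ceil(0.35) = 1
Interference = 1 * 1 = 1
R_next = 7 + 1 = 8

8


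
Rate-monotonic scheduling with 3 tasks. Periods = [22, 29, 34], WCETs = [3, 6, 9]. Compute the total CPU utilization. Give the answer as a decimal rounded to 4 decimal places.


Compute individual utilizations (exact fractions):
  Task 1: C/T = 3/22 (approx. 0.1364)
  Task 2: C/T = 6/29 (approx. 0.2069)
  Task 3: C/T = 9/34 (approx. 0.2647)
Total utilization U = 3/22 + 6/29 + 9/34 = 3297/5423
Rounded to 4 decimal places: U = 0.6080
RM (Liu & Layland) bound for 3 tasks = 0.779763; compare with U = 3297/5423 (approx. 0.607966)
U <= bound, so schedulable by RM sufficient condition.

0.6080


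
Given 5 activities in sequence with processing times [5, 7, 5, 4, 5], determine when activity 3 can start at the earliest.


Activity 3 starts after activities 1 through 2 complete.
Predecessor durations: [5, 7]
ES = 5 + 7 = 12

12


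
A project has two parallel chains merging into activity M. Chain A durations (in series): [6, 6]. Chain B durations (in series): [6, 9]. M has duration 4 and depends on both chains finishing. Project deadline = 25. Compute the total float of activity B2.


Forward pass: ES(B2) = sum of predecessors on chain B = 6
EF = ES + duration = 6 + 9 = 15
Backward pass: LF(M) = deadline = 25; LS(M) = 25 - 4 = 21
LF(B2) = LS(M) - sum(successors on chain B) = 21 - 0 = 21
LS = LF - duration = 21 - 9 = 12
Total float = LS - ES = 12 - 6 = 6

6


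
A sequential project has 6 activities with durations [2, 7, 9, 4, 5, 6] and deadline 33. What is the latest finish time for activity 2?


LF(activity 2) = deadline - sum of successor durations
Successors: activities 3 through 6 with durations [9, 4, 5, 6]
Sum of successor durations = 24
LF = 33 - 24 = 9

9


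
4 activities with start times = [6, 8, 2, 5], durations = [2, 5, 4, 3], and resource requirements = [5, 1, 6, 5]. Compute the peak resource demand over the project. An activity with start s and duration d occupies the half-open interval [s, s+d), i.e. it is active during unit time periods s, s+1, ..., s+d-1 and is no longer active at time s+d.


Each activity i is active on [start_i, start_i + duration_i).
Compute total resource usage per time slot:
  t=0: active resources = [], total = 0
  t=1: active resources = [], total = 0
  t=2: active resources = [6], total = 6
  t=3: active resources = [6], total = 6
  t=4: active resources = [6], total = 6
  t=5: active resources = [6, 5], total = 11
  t=6: active resources = [5, 5], total = 10
  t=7: active resources = [5, 5], total = 10
  t=8: active resources = [1], total = 1
  t=9: active resources = [1], total = 1
  t=10: active resources = [1], total = 1
  t=11: active resources = [1], total = 1
  t=12: active resources = [1], total = 1
Peak resource demand = 11

11


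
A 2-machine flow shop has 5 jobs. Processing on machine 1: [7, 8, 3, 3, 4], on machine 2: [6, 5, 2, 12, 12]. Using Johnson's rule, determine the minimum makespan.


Apply Johnson's rule:
  Group 1 (a <= b): [(4, 3, 12), (5, 4, 12)]
  Group 2 (a > b): [(1, 7, 6), (2, 8, 5), (3, 3, 2)]
Optimal job order: [4, 5, 1, 2, 3]
Schedule:
  Job 4: M1 done at 3, M2 done at 15
  Job 5: M1 done at 7, M2 done at 27
  Job 1: M1 done at 14, M2 done at 33
  Job 2: M1 done at 22, M2 done at 38
  Job 3: M1 done at 25, M2 done at 40
Makespan = 40

40


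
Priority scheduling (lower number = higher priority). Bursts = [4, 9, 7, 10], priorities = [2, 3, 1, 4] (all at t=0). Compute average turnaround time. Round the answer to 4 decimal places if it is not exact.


Sort by priority (ascending = highest first):
Order: [(1, 7), (2, 4), (3, 9), (4, 10)]
Completion times:
  Priority 1, burst=7, C=7
  Priority 2, burst=4, C=11
  Priority 3, burst=9, C=20
  Priority 4, burst=10, C=30
Average turnaround = 68/4 = 17.0

17.0


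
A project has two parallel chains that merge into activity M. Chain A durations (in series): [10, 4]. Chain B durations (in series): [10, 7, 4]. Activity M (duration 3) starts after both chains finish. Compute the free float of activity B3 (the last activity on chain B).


ES(B3) = sum of predecessors on chain B = 17
EF(B3) = ES + duration = 17 + 4 = 21
Successor of B3 is M. ES(M) = max(sum(A), sum(B)) = max(14, 21) = 21
Free float = ES(successor) - EF(current) = 21 - 21 = 0

0


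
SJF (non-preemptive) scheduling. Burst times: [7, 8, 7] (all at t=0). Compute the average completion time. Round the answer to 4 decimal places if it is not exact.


SJF order (ascending): [7, 7, 8]
Completion times:
  Job 1: burst=7, C=7
  Job 2: burst=7, C=14
  Job 3: burst=8, C=22
Average completion = 43/3 = 14.3333

14.3333


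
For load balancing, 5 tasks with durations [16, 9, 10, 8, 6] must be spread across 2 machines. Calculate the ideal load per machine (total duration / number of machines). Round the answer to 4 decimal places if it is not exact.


Total processing time = 16 + 9 + 10 + 8 + 6 = 49
Number of machines = 2
Ideal balanced load = 49 / 2 = 24.5

24.5


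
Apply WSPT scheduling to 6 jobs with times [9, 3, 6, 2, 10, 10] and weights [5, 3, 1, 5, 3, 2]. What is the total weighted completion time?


Compute p/w ratios and sort ascending (WSPT): [(2, 5), (3, 3), (9, 5), (10, 3), (10, 2), (6, 1)]
Compute weighted completion times:
  Job (p=2,w=5): C=2, w*C=5*2=10
  Job (p=3,w=3): C=5, w*C=3*5=15
  Job (p=9,w=5): C=14, w*C=5*14=70
  Job (p=10,w=3): C=24, w*C=3*24=72
  Job (p=10,w=2): C=34, w*C=2*34=68
  Job (p=6,w=1): C=40, w*C=1*40=40
Total weighted completion time = 275

275


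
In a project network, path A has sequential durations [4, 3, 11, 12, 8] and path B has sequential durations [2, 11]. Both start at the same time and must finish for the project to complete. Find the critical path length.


Path A total = 4 + 3 + 11 + 12 + 8 = 38
Path B total = 2 + 11 = 13
Critical path = longest path = max(38, 13) = 38

38


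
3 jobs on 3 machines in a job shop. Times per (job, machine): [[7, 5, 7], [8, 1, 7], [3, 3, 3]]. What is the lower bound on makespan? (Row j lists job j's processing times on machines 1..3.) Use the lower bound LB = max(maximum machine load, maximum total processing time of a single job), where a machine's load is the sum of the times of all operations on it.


Machine loads:
  Machine 1: 7 + 8 + 3 = 18
  Machine 2: 5 + 1 + 3 = 9
  Machine 3: 7 + 7 + 3 = 17
Max machine load = 18
Job totals:
  Job 1: 19
  Job 2: 16
  Job 3: 9
Max job total = 19
Lower bound = max(18, 19) = 19

19


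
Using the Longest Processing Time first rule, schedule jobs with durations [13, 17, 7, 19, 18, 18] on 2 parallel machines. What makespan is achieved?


Sort jobs in decreasing order (LPT): [19, 18, 18, 17, 13, 7]
Assign each job to the least loaded machine:
  Machine 1: jobs [19, 17, 13], load = 49
  Machine 2: jobs [18, 18, 7], load = 43
Makespan = max load = 49

49


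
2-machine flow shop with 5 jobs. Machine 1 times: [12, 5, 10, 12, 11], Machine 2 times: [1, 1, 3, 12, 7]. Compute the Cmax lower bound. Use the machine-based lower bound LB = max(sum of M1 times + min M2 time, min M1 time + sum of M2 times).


LB1 = sum(M1 times) + min(M2 times) = 50 + 1 = 51
LB2 = min(M1 times) + sum(M2 times) = 5 + 24 = 29
Lower bound = max(LB1, LB2) = max(51, 29) = 51

51


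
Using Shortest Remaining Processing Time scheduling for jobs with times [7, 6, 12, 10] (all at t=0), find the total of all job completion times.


Since all jobs arrive at t=0, SRPT equals SPT ordering.
SPT order: [6, 7, 10, 12]
Completion times:
  Job 1: p=6, C=6
  Job 2: p=7, C=13
  Job 3: p=10, C=23
  Job 4: p=12, C=35
Total completion time = 6 + 13 + 23 + 35 = 77

77


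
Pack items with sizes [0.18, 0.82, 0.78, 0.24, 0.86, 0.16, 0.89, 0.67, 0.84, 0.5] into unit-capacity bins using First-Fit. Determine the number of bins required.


Place items sequentially using First-Fit:
  Item 0.18 -> new Bin 1
  Item 0.82 -> Bin 1 (now 1.0)
  Item 0.78 -> new Bin 2
  Item 0.24 -> new Bin 3
  Item 0.86 -> new Bin 4
  Item 0.16 -> Bin 2 (now 0.94)
  Item 0.89 -> new Bin 5
  Item 0.67 -> Bin 3 (now 0.91)
  Item 0.84 -> new Bin 6
  Item 0.5 -> new Bin 7
Total bins used = 7

7


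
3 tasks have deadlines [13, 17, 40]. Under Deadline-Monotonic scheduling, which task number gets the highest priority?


Sort tasks by relative deadline (ascending):
  Task 1: deadline = 13
  Task 2: deadline = 17
  Task 3: deadline = 40
Priority order (highest first): [1, 2, 3]
Highest priority task = 1

1


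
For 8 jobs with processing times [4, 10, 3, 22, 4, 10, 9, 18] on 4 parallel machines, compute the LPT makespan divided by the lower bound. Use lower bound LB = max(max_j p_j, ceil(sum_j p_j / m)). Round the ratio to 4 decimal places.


LPT order: [22, 18, 10, 10, 9, 4, 4, 3]
Machine loads after assignment: [22, 21, 19, 18]
LPT makespan = 22
Lower bound = max(max_job, ceil(total/4)) = max(22, 20) = 22
Ratio = 22 / 22 = 1.0

1.0


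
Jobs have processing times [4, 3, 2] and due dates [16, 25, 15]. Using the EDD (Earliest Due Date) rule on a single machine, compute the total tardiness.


Sort by due date (EDD order): [(2, 15), (4, 16), (3, 25)]
Compute completion times and tardiness:
  Job 1: p=2, d=15, C=2, tardiness=max(0,2-15)=0
  Job 2: p=4, d=16, C=6, tardiness=max(0,6-16)=0
  Job 3: p=3, d=25, C=9, tardiness=max(0,9-25)=0
Total tardiness = 0

0


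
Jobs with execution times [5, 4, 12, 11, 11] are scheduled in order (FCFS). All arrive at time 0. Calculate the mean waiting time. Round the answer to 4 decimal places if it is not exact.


FCFS order (as given): [5, 4, 12, 11, 11]
Waiting times:
  Job 1: wait = 0
  Job 2: wait = 5
  Job 3: wait = 9
  Job 4: wait = 21
  Job 5: wait = 32
Sum of waiting times = 67
Average waiting time = 67/5 = 13.4

13.4


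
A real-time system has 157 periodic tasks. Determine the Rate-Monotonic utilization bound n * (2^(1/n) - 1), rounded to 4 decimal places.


Compute 2^(1/157) = 1.0044247104
Subtract 1: 1.0044247104 - 1 = 0.0044247104
Multiply by n: 157 * 0.0044247104 = 0.6946795328
Round to 4 dp: 0.6947

0.6947


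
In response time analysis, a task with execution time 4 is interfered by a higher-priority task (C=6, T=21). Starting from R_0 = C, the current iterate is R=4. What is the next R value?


R_next = C + ceil(R_prev / T_hp) * C_hp
ceil(4 / 21) = ceil(0.1905) = 1
Interference = 1 * 6 = 6
R_next = 4 + 6 = 10

10


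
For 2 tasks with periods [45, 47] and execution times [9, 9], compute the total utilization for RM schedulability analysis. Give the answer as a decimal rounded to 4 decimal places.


Compute individual utilizations (exact fractions):
  Task 1: C/T = 9/45 = 1/5 (approx. 0.2)
  Task 2: C/T = 9/47 (approx. 0.1915)
Total utilization U = 1/5 + 9/47 = 92/235
Rounded to 4 decimal places: U = 0.3915
RM (Liu & Layland) bound for 2 tasks = 0.828427; compare with U = 92/235 (approx. 0.391489)
U <= bound, so schedulable by RM sufficient condition.

0.3915


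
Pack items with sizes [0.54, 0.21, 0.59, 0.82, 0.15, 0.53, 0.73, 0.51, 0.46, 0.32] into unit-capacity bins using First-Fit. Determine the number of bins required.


Place items sequentially using First-Fit:
  Item 0.54 -> new Bin 1
  Item 0.21 -> Bin 1 (now 0.75)
  Item 0.59 -> new Bin 2
  Item 0.82 -> new Bin 3
  Item 0.15 -> Bin 1 (now 0.9)
  Item 0.53 -> new Bin 4
  Item 0.73 -> new Bin 5
  Item 0.51 -> new Bin 6
  Item 0.46 -> Bin 4 (now 0.99)
  Item 0.32 -> Bin 2 (now 0.91)
Total bins used = 6

6


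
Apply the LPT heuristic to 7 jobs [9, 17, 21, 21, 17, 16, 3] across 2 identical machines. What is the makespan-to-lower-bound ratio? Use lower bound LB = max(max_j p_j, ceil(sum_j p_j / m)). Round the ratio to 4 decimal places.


LPT order: [21, 21, 17, 17, 16, 9, 3]
Machine loads after assignment: [54, 50]
LPT makespan = 54
Lower bound = max(max_job, ceil(total/2)) = max(21, 52) = 52
Ratio = 54 / 52 = 1.0385

1.0385


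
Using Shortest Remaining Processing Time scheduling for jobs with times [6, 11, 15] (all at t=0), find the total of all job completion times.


Since all jobs arrive at t=0, SRPT equals SPT ordering.
SPT order: [6, 11, 15]
Completion times:
  Job 1: p=6, C=6
  Job 2: p=11, C=17
  Job 3: p=15, C=32
Total completion time = 6 + 17 + 32 = 55

55


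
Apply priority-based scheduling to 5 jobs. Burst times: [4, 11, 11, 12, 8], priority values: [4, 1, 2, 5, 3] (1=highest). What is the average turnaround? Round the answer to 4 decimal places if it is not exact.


Sort by priority (ascending = highest first):
Order: [(1, 11), (2, 11), (3, 8), (4, 4), (5, 12)]
Completion times:
  Priority 1, burst=11, C=11
  Priority 2, burst=11, C=22
  Priority 3, burst=8, C=30
  Priority 4, burst=4, C=34
  Priority 5, burst=12, C=46
Average turnaround = 143/5 = 28.6

28.6


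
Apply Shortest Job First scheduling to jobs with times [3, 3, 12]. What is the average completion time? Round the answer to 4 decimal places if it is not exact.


SJF order (ascending): [3, 3, 12]
Completion times:
  Job 1: burst=3, C=3
  Job 2: burst=3, C=6
  Job 3: burst=12, C=18
Average completion = 27/3 = 9.0

9.0


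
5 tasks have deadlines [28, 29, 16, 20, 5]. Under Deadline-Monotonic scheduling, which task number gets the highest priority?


Sort tasks by relative deadline (ascending):
  Task 5: deadline = 5
  Task 3: deadline = 16
  Task 4: deadline = 20
  Task 1: deadline = 28
  Task 2: deadline = 29
Priority order (highest first): [5, 3, 4, 1, 2]
Highest priority task = 5

5


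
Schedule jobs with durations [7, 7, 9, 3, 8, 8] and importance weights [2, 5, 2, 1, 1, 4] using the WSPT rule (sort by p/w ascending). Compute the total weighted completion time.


Compute p/w ratios and sort ascending (WSPT): [(7, 5), (8, 4), (3, 1), (7, 2), (9, 2), (8, 1)]
Compute weighted completion times:
  Job (p=7,w=5): C=7, w*C=5*7=35
  Job (p=8,w=4): C=15, w*C=4*15=60
  Job (p=3,w=1): C=18, w*C=1*18=18
  Job (p=7,w=2): C=25, w*C=2*25=50
  Job (p=9,w=2): C=34, w*C=2*34=68
  Job (p=8,w=1): C=42, w*C=1*42=42
Total weighted completion time = 273

273


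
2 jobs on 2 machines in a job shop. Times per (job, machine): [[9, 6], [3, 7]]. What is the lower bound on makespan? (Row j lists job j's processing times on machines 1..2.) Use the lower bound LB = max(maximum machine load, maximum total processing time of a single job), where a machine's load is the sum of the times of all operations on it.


Machine loads:
  Machine 1: 9 + 3 = 12
  Machine 2: 6 + 7 = 13
Max machine load = 13
Job totals:
  Job 1: 15
  Job 2: 10
Max job total = 15
Lower bound = max(13, 15) = 15

15


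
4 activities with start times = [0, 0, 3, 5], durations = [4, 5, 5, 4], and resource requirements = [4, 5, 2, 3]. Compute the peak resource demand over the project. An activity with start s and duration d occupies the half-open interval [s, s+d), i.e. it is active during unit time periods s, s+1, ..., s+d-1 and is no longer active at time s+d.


Each activity i is active on [start_i, start_i + duration_i).
Compute total resource usage per time slot:
  t=0: active resources = [4, 5], total = 9
  t=1: active resources = [4, 5], total = 9
  t=2: active resources = [4, 5], total = 9
  t=3: active resources = [4, 5, 2], total = 11
  t=4: active resources = [5, 2], total = 7
  t=5: active resources = [2, 3], total = 5
  t=6: active resources = [2, 3], total = 5
  t=7: active resources = [2, 3], total = 5
  t=8: active resources = [3], total = 3
Peak resource demand = 11

11


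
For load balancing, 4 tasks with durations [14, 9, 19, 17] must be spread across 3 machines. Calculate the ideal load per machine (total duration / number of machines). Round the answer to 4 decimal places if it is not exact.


Total processing time = 14 + 9 + 19 + 17 = 59
Number of machines = 3
Ideal balanced load = 59 / 3 = 19.6667

19.6667


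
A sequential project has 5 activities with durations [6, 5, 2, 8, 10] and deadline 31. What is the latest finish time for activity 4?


LF(activity 4) = deadline - sum of successor durations
Successors: activities 5 through 5 with durations [10]
Sum of successor durations = 10
LF = 31 - 10 = 21

21


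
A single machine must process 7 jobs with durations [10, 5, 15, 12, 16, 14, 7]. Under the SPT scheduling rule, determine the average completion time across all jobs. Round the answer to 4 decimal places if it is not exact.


Sort jobs by processing time (SPT order): [5, 7, 10, 12, 14, 15, 16]
Compute completion times sequentially:
  Job 1: processing = 5, completes at 5
  Job 2: processing = 7, completes at 12
  Job 3: processing = 10, completes at 22
  Job 4: processing = 12, completes at 34
  Job 5: processing = 14, completes at 48
  Job 6: processing = 15, completes at 63
  Job 7: processing = 16, completes at 79
Sum of completion times = 263
Average completion time = 263/7 = 37.5714

37.5714


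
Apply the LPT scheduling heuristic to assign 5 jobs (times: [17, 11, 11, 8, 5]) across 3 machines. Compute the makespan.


Sort jobs in decreasing order (LPT): [17, 11, 11, 8, 5]
Assign each job to the least loaded machine:
  Machine 1: jobs [17], load = 17
  Machine 2: jobs [11, 8], load = 19
  Machine 3: jobs [11, 5], load = 16
Makespan = max load = 19

19


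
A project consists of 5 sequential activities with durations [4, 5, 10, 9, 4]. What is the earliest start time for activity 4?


Activity 4 starts after activities 1 through 3 complete.
Predecessor durations: [4, 5, 10]
ES = 4 + 5 + 10 = 19

19


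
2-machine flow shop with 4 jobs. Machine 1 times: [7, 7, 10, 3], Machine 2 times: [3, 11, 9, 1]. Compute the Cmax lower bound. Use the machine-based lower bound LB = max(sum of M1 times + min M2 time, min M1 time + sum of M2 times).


LB1 = sum(M1 times) + min(M2 times) = 27 + 1 = 28
LB2 = min(M1 times) + sum(M2 times) = 3 + 24 = 27
Lower bound = max(LB1, LB2) = max(28, 27) = 28

28


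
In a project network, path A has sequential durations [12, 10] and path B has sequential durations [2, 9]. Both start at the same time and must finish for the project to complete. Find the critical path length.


Path A total = 12 + 10 = 22
Path B total = 2 + 9 = 11
Critical path = longest path = max(22, 11) = 22

22


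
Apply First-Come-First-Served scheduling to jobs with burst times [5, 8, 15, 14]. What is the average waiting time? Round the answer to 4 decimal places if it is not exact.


FCFS order (as given): [5, 8, 15, 14]
Waiting times:
  Job 1: wait = 0
  Job 2: wait = 5
  Job 3: wait = 13
  Job 4: wait = 28
Sum of waiting times = 46
Average waiting time = 46/4 = 11.5

11.5


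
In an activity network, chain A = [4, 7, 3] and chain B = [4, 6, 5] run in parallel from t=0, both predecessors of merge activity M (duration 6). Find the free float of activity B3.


ES(B3) = sum of predecessors on chain B = 10
EF(B3) = ES + duration = 10 + 5 = 15
Successor of B3 is M. ES(M) = max(sum(A), sum(B)) = max(14, 15) = 15
Free float = ES(successor) - EF(current) = 15 - 15 = 0

0


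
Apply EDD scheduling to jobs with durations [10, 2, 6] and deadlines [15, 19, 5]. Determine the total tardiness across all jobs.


Sort by due date (EDD order): [(6, 5), (10, 15), (2, 19)]
Compute completion times and tardiness:
  Job 1: p=6, d=5, C=6, tardiness=max(0,6-5)=1
  Job 2: p=10, d=15, C=16, tardiness=max(0,16-15)=1
  Job 3: p=2, d=19, C=18, tardiness=max(0,18-19)=0
Total tardiness = 2

2


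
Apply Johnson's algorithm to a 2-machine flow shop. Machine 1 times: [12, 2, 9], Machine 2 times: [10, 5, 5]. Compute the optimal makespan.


Apply Johnson's rule:
  Group 1 (a <= b): [(2, 2, 5)]
  Group 2 (a > b): [(1, 12, 10), (3, 9, 5)]
Optimal job order: [2, 1, 3]
Schedule:
  Job 2: M1 done at 2, M2 done at 7
  Job 1: M1 done at 14, M2 done at 24
  Job 3: M1 done at 23, M2 done at 29
Makespan = 29

29


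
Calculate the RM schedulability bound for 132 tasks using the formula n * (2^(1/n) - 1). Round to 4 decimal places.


Compute 2^(1/132) = 1.0052649263
Subtract 1: 1.0052649263 - 1 = 0.0052649263
Multiply by n: 132 * 0.0052649263 = 0.6949702716
Round to 4 dp: 0.6950

0.6950


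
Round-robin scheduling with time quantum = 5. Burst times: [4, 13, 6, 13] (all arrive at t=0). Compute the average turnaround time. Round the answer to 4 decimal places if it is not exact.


Time quantum = 5
Execution trace:
  J1 runs 4 units, time = 4
  J2 runs 5 units, time = 9
  J3 runs 5 units, time = 14
  J4 runs 5 units, time = 19
  J2 runs 5 units, time = 24
  J3 runs 1 units, time = 25
  J4 runs 5 units, time = 30
  J2 runs 3 units, time = 33
  J4 runs 3 units, time = 36
Finish times: [4, 33, 25, 36]
Average turnaround = 98/4 = 24.5

24.5


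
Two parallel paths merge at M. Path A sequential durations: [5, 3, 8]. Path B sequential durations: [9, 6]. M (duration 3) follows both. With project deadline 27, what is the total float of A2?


Forward pass: ES(A2) = sum of predecessors on chain A = 5
EF = ES + duration = 5 + 3 = 8
Backward pass: LF(M) = deadline = 27; LS(M) = 27 - 3 = 24
LF(A2) = LS(M) - sum(successors on chain A) = 24 - 8 = 16
LS = LF - duration = 16 - 3 = 13
Total float = LS - ES = 13 - 5 = 8

8


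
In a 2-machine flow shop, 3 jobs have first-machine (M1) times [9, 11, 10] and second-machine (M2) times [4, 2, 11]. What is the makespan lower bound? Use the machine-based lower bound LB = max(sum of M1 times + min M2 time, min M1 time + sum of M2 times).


LB1 = sum(M1 times) + min(M2 times) = 30 + 2 = 32
LB2 = min(M1 times) + sum(M2 times) = 9 + 17 = 26
Lower bound = max(LB1, LB2) = max(32, 26) = 32

32


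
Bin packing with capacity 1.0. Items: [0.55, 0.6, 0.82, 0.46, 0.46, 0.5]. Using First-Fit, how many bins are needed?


Place items sequentially using First-Fit:
  Item 0.55 -> new Bin 1
  Item 0.6 -> new Bin 2
  Item 0.82 -> new Bin 3
  Item 0.46 -> new Bin 4
  Item 0.46 -> Bin 4 (now 0.92)
  Item 0.5 -> new Bin 5
Total bins used = 5

5


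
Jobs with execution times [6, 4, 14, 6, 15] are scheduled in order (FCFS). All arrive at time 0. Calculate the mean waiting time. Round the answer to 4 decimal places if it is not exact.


FCFS order (as given): [6, 4, 14, 6, 15]
Waiting times:
  Job 1: wait = 0
  Job 2: wait = 6
  Job 3: wait = 10
  Job 4: wait = 24
  Job 5: wait = 30
Sum of waiting times = 70
Average waiting time = 70/5 = 14.0

14.0


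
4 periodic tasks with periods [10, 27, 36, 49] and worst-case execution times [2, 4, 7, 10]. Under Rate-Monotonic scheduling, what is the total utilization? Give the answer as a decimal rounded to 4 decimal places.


Compute individual utilizations (exact fractions):
  Task 1: C/T = 2/10 = 1/5 (approx. 0.2)
  Task 2: C/T = 4/27 (approx. 0.1481)
  Task 3: C/T = 7/36 (approx. 0.1944)
  Task 4: C/T = 10/49 (approx. 0.2041)
Total utilization U = 1/5 + 4/27 + 7/36 + 10/49 = 19757/26460
Rounded to 4 decimal places: U = 0.7467
RM (Liu & Layland) bound for 4 tasks = 0.756828; compare with U = 19757/26460 (approx. 0.746674)
U <= bound, so schedulable by RM sufficient condition.

0.7467


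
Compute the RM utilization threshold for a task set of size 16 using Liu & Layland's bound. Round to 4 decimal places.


Compute 2^(1/16) = 1.0442737824
Subtract 1: 1.0442737824 - 1 = 0.0442737824
Multiply by n: 16 * 0.0442737824 = 0.7083805184
Round to 4 dp: 0.7084

0.7084


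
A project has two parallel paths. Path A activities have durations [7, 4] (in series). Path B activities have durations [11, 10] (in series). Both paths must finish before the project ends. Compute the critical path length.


Path A total = 7 + 4 = 11
Path B total = 11 + 10 = 21
Critical path = longest path = max(11, 21) = 21

21


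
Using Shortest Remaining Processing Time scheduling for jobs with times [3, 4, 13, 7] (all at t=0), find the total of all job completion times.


Since all jobs arrive at t=0, SRPT equals SPT ordering.
SPT order: [3, 4, 7, 13]
Completion times:
  Job 1: p=3, C=3
  Job 2: p=4, C=7
  Job 3: p=7, C=14
  Job 4: p=13, C=27
Total completion time = 3 + 7 + 14 + 27 = 51

51


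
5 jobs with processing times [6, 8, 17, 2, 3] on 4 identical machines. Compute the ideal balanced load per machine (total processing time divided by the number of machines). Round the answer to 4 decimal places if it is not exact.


Total processing time = 6 + 8 + 17 + 2 + 3 = 36
Number of machines = 4
Ideal balanced load = 36 / 4 = 9.0

9.0


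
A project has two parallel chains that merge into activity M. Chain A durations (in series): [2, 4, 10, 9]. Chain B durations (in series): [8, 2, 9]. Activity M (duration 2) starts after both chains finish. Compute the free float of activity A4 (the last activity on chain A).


ES(A4) = sum of predecessors on chain A = 16
EF(A4) = ES + duration = 16 + 9 = 25
Successor of A4 is M. ES(M) = max(sum(A), sum(B)) = max(25, 19) = 25
Free float = ES(successor) - EF(current) = 25 - 25 = 0

0


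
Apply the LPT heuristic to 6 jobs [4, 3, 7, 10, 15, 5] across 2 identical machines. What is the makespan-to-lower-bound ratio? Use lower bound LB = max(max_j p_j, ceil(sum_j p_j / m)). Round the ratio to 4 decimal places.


LPT order: [15, 10, 7, 5, 4, 3]
Machine loads after assignment: [23, 21]
LPT makespan = 23
Lower bound = max(max_job, ceil(total/2)) = max(15, 22) = 22
Ratio = 23 / 22 = 1.0455

1.0455


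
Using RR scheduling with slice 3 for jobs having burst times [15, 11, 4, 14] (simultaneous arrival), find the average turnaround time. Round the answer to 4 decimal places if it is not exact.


Time quantum = 3
Execution trace:
  J1 runs 3 units, time = 3
  J2 runs 3 units, time = 6
  J3 runs 3 units, time = 9
  J4 runs 3 units, time = 12
  J1 runs 3 units, time = 15
  J2 runs 3 units, time = 18
  J3 runs 1 units, time = 19
  J4 runs 3 units, time = 22
  J1 runs 3 units, time = 25
  J2 runs 3 units, time = 28
  J4 runs 3 units, time = 31
  J1 runs 3 units, time = 34
  J2 runs 2 units, time = 36
  J4 runs 3 units, time = 39
  J1 runs 3 units, time = 42
  J4 runs 2 units, time = 44
Finish times: [42, 36, 19, 44]
Average turnaround = 141/4 = 35.25

35.25


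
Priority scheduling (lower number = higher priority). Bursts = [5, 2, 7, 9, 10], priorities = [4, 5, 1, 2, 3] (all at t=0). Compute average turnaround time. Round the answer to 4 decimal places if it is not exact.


Sort by priority (ascending = highest first):
Order: [(1, 7), (2, 9), (3, 10), (4, 5), (5, 2)]
Completion times:
  Priority 1, burst=7, C=7
  Priority 2, burst=9, C=16
  Priority 3, burst=10, C=26
  Priority 4, burst=5, C=31
  Priority 5, burst=2, C=33
Average turnaround = 113/5 = 22.6

22.6


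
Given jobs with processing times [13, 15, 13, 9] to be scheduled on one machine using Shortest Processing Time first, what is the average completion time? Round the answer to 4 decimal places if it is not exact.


Sort jobs by processing time (SPT order): [9, 13, 13, 15]
Compute completion times sequentially:
  Job 1: processing = 9, completes at 9
  Job 2: processing = 13, completes at 22
  Job 3: processing = 13, completes at 35
  Job 4: processing = 15, completes at 50
Sum of completion times = 116
Average completion time = 116/4 = 29.0

29.0


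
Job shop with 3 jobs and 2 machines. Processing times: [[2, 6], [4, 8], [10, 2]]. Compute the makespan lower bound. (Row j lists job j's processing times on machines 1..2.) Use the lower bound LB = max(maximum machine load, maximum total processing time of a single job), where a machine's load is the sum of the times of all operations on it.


Machine loads:
  Machine 1: 2 + 4 + 10 = 16
  Machine 2: 6 + 8 + 2 = 16
Max machine load = 16
Job totals:
  Job 1: 8
  Job 2: 12
  Job 3: 12
Max job total = 12
Lower bound = max(16, 12) = 16

16


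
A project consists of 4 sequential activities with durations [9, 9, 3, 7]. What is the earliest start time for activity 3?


Activity 3 starts after activities 1 through 2 complete.
Predecessor durations: [9, 9]
ES = 9 + 9 = 18

18


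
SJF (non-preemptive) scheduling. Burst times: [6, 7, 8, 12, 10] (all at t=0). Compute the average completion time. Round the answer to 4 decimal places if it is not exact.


SJF order (ascending): [6, 7, 8, 10, 12]
Completion times:
  Job 1: burst=6, C=6
  Job 2: burst=7, C=13
  Job 3: burst=8, C=21
  Job 4: burst=10, C=31
  Job 5: burst=12, C=43
Average completion = 114/5 = 22.8

22.8


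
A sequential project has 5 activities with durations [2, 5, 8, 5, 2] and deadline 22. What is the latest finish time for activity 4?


LF(activity 4) = deadline - sum of successor durations
Successors: activities 5 through 5 with durations [2]
Sum of successor durations = 2
LF = 22 - 2 = 20

20


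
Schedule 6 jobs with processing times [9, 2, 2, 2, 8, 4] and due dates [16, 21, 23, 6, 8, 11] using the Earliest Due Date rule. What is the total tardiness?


Sort by due date (EDD order): [(2, 6), (8, 8), (4, 11), (9, 16), (2, 21), (2, 23)]
Compute completion times and tardiness:
  Job 1: p=2, d=6, C=2, tardiness=max(0,2-6)=0
  Job 2: p=8, d=8, C=10, tardiness=max(0,10-8)=2
  Job 3: p=4, d=11, C=14, tardiness=max(0,14-11)=3
  Job 4: p=9, d=16, C=23, tardiness=max(0,23-16)=7
  Job 5: p=2, d=21, C=25, tardiness=max(0,25-21)=4
  Job 6: p=2, d=23, C=27, tardiness=max(0,27-23)=4
Total tardiness = 20

20


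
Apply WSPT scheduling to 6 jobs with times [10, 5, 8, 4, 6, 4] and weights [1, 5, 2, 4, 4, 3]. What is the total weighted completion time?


Compute p/w ratios and sort ascending (WSPT): [(5, 5), (4, 4), (4, 3), (6, 4), (8, 2), (10, 1)]
Compute weighted completion times:
  Job (p=5,w=5): C=5, w*C=5*5=25
  Job (p=4,w=4): C=9, w*C=4*9=36
  Job (p=4,w=3): C=13, w*C=3*13=39
  Job (p=6,w=4): C=19, w*C=4*19=76
  Job (p=8,w=2): C=27, w*C=2*27=54
  Job (p=10,w=1): C=37, w*C=1*37=37
Total weighted completion time = 267

267


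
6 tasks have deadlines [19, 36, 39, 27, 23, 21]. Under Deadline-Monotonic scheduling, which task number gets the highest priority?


Sort tasks by relative deadline (ascending):
  Task 1: deadline = 19
  Task 6: deadline = 21
  Task 5: deadline = 23
  Task 4: deadline = 27
  Task 2: deadline = 36
  Task 3: deadline = 39
Priority order (highest first): [1, 6, 5, 4, 2, 3]
Highest priority task = 1

1


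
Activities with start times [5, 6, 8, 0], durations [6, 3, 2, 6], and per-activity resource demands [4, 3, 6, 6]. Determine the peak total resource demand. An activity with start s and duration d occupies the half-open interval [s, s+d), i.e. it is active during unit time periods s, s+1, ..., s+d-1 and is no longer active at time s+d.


Each activity i is active on [start_i, start_i + duration_i).
Compute total resource usage per time slot:
  t=0: active resources = [6], total = 6
  t=1: active resources = [6], total = 6
  t=2: active resources = [6], total = 6
  t=3: active resources = [6], total = 6
  t=4: active resources = [6], total = 6
  t=5: active resources = [4, 6], total = 10
  t=6: active resources = [4, 3], total = 7
  t=7: active resources = [4, 3], total = 7
  t=8: active resources = [4, 3, 6], total = 13
  t=9: active resources = [4, 6], total = 10
  t=10: active resources = [4], total = 4
Peak resource demand = 13

13


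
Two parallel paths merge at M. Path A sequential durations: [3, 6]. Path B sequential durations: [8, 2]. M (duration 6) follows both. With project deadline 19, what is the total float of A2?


Forward pass: ES(A2) = sum of predecessors on chain A = 3
EF = ES + duration = 3 + 6 = 9
Backward pass: LF(M) = deadline = 19; LS(M) = 19 - 6 = 13
LF(A2) = LS(M) - sum(successors on chain A) = 13 - 0 = 13
LS = LF - duration = 13 - 6 = 7
Total float = LS - ES = 7 - 3 = 4

4


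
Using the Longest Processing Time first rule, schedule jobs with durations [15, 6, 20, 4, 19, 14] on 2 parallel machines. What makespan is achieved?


Sort jobs in decreasing order (LPT): [20, 19, 15, 14, 6, 4]
Assign each job to the least loaded machine:
  Machine 1: jobs [20, 14, 6], load = 40
  Machine 2: jobs [19, 15, 4], load = 38
Makespan = max load = 40

40


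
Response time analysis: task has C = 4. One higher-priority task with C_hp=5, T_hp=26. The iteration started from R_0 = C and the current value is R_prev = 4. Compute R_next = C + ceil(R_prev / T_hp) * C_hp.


R_next = C + ceil(R_prev / T_hp) * C_hp
ceil(4 / 26) = ceil(0.1538) = 1
Interference = 1 * 5 = 5
R_next = 4 + 5 = 9

9


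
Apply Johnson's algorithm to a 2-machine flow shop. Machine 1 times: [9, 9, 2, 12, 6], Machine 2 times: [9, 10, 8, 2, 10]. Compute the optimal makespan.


Apply Johnson's rule:
  Group 1 (a <= b): [(3, 2, 8), (5, 6, 10), (1, 9, 9), (2, 9, 10)]
  Group 2 (a > b): [(4, 12, 2)]
Optimal job order: [3, 5, 1, 2, 4]
Schedule:
  Job 3: M1 done at 2, M2 done at 10
  Job 5: M1 done at 8, M2 done at 20
  Job 1: M1 done at 17, M2 done at 29
  Job 2: M1 done at 26, M2 done at 39
  Job 4: M1 done at 38, M2 done at 41
Makespan = 41

41


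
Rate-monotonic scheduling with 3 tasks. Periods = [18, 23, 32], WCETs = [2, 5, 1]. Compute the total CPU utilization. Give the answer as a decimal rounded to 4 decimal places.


Compute individual utilizations (exact fractions):
  Task 1: C/T = 2/18 = 1/9 (approx. 0.1111)
  Task 2: C/T = 5/23 (approx. 0.2174)
  Task 3: C/T = 1/32 (approx. 0.0313)
Total utilization U = 1/9 + 5/23 + 1/32 = 2383/6624
Rounded to 4 decimal places: U = 0.3598
RM (Liu & Layland) bound for 3 tasks = 0.779763; compare with U = 2383/6624 (approx. 0.359752)
U <= bound, so schedulable by RM sufficient condition.

0.3598
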